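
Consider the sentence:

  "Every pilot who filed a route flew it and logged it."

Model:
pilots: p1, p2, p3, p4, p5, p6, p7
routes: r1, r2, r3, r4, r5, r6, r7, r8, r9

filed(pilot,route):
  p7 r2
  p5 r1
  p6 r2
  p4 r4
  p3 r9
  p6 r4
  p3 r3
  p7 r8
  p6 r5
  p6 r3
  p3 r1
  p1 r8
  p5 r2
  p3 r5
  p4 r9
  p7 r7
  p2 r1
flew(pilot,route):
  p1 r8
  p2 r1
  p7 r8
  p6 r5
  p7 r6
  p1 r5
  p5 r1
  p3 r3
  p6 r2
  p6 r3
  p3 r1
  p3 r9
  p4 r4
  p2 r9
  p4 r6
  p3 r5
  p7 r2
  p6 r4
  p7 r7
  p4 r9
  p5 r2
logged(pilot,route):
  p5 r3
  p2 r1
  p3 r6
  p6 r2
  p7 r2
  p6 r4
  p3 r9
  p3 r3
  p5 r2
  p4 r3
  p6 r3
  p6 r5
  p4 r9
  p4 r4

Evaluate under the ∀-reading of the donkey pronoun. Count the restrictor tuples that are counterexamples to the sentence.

"it" takes "a route" as antecedent — a donkey pronoun bound across the clause boundary.
Strong reading: for every (p,r) with filed(p,r), flew(p,r) ∧ logged(p,r).
Restrictor pairs: (p1,r8) ✗  (p2,r1) ✓  (p3,r1) ✗  (p3,r3) ✓  (p3,r5) ✗  (p3,r9) ✓  (p4,r4) ✓  (p4,r9) ✓  (p5,r1) ✗  (p5,r2) ✓  (p6,r2) ✓  (p6,r3) ✓  (p6,r4) ✓  (p6,r5) ✓  (p7,r2) ✓  (p7,r7) ✗  (p7,r8) ✗
Counterexamples (restrictor pairs failing the scope): 6.

6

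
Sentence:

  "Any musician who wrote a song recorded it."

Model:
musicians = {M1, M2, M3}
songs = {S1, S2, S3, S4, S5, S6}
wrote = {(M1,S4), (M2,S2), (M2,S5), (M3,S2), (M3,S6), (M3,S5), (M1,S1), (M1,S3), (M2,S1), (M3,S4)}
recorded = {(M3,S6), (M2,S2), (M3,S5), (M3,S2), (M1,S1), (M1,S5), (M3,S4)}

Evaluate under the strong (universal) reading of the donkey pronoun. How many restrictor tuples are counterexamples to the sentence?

4

"it" takes "a song" as antecedent — a donkey pronoun bound across the clause boundary.
Strong reading: for every (m,s) with wrote(m,s), recorded(m,s).
Restrictor pairs: (M1,S1) ✓  (M1,S3) ✗  (M1,S4) ✗  (M2,S1) ✗  (M2,S2) ✓  (M2,S5) ✗  (M3,S2) ✓  (M3,S4) ✓  (M3,S5) ✓  (M3,S6) ✓
Counterexamples (restrictor pairs failing the scope): 4.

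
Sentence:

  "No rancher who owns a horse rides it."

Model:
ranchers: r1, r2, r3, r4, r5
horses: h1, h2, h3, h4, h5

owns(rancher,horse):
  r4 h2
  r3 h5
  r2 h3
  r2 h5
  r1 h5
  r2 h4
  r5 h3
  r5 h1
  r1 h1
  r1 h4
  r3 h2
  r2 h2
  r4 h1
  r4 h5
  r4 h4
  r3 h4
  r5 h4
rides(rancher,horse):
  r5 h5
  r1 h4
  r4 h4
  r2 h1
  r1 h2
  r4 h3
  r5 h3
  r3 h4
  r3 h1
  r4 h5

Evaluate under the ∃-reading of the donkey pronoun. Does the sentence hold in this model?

"it" takes "a horse" as antecedent — a donkey pronoun bound across the clause boundary.
Truth condition: for no (r,h) with owns(r,h) does rides(r,h) hold.
Restrictor pairs — does the scope hold? (r1,h1):fails  (r1,h4):holds  (r1,h5):fails  (r2,h2):fails  (r2,h3):fails  (r2,h4):fails  (r2,h5):fails  (r3,h2):fails  (r3,h4):holds  (r3,h5):fails  (r4,h1):fails  (r4,h2):fails  (r4,h4):holds  (r4,h5):holds  (r5,h1):fails  (r5,h3):holds  (r5,h4):fails
Scope holds for 5 pair(s), so the sentence is false.

False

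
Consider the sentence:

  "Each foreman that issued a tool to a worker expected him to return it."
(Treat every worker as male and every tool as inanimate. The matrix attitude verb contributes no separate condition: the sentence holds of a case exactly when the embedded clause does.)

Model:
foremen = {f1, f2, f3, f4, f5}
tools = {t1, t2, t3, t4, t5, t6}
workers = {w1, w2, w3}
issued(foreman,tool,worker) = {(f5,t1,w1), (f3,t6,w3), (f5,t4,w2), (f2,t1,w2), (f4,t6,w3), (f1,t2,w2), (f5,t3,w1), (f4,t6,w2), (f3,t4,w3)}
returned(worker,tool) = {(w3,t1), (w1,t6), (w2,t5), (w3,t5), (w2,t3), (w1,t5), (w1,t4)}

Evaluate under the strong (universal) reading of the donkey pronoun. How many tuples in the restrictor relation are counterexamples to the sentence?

9

"him" takes "a worker" as antecedent and "it" takes "a tool"; both are donkey pronouns co-varying with the restrictor.
Strong reading: for every (f,t,w) with issued(f,t,w), returned(w,t).
Restrictor triples: (f1,t2,w2)→returned(w2,t2) ✗  (f2,t1,w2)→returned(w2,t1) ✗  (f3,t4,w3)→returned(w3,t4) ✗  (f3,t6,w3)→returned(w3,t6) ✗  (f4,t6,w2)→returned(w2,t6) ✗  (f4,t6,w3)→returned(w3,t6) ✗  (f5,t1,w1)→returned(w1,t1) ✗  (f5,t3,w1)→returned(w1,t3) ✗  (f5,t4,w2)→returned(w2,t4) ✗
Counterexamples (restrictor triples failing the scope): 9.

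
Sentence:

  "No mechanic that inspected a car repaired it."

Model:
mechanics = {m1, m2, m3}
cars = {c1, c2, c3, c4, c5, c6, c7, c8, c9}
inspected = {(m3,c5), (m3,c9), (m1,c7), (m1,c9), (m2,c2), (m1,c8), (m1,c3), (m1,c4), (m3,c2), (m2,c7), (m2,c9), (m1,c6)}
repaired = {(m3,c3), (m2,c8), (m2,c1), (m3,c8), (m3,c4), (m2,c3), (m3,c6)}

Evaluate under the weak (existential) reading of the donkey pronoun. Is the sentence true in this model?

"it" takes "a car" as antecedent — a donkey pronoun bound across the clause boundary.
Truth condition: for no (m,c) with inspected(m,c) does repaired(m,c) hold.
Restrictor pairs — does the scope hold? (m1,c3):fails  (m1,c4):fails  (m1,c6):fails  (m1,c7):fails  (m1,c8):fails  (m1,c9):fails  (m2,c2):fails  (m2,c7):fails  (m2,c9):fails  (m3,c2):fails  (m3,c5):fails  (m3,c9):fails
Scope holds for no restrictor pair, so the sentence is true.

True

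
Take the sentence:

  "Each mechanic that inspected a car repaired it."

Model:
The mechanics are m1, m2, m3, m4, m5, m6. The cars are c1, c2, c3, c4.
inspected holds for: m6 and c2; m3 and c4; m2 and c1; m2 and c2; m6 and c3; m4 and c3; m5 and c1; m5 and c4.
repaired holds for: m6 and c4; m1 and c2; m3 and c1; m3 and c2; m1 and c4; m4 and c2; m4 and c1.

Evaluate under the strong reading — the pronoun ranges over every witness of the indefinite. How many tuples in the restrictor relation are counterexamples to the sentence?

"it" takes "a car" as antecedent — a donkey pronoun bound across the clause boundary.
Strong reading: for every (m,c) with inspected(m,c), repaired(m,c).
Restrictor pairs: (m2,c1) ✗  (m2,c2) ✗  (m3,c4) ✗  (m4,c3) ✗  (m5,c1) ✗  (m5,c4) ✗  (m6,c2) ✗  (m6,c3) ✗
Counterexamples (restrictor pairs failing the scope): 8.

8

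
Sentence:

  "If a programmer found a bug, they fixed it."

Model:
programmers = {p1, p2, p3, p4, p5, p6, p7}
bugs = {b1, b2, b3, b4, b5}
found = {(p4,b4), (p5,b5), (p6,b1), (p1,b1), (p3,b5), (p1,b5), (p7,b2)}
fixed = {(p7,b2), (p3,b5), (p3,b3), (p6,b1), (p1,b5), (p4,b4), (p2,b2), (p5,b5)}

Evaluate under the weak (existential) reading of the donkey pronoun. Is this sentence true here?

"it" takes "a bug" as antecedent — a donkey pronoun bound across the clause boundary.
Weak reading: every programmer p with some found-bug has at least one found-bug b such that fixed(p,b).
Per programmer: p1:✓  p3:✓  p4:✓  p5:✓  p6:✓  p7:✓
Every programmer in the restrictor has a witness.

True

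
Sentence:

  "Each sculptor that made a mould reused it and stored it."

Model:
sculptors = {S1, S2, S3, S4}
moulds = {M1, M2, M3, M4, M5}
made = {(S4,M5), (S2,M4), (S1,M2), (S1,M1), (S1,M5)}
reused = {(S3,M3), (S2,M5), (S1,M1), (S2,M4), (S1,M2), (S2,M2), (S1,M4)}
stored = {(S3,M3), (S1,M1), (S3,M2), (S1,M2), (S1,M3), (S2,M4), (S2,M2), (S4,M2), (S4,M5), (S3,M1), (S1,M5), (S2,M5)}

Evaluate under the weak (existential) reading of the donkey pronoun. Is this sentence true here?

"it" takes "a mould" as antecedent — a donkey pronoun bound across the clause boundary.
Weak reading: every sculptor s with some made-mould has at least one made-mould m such that reused(s,m) ∧ stored(s,m).
Per sculptor: S1:✓  S2:✓  S4:✗
S4 has no witness among its made-moulds.

False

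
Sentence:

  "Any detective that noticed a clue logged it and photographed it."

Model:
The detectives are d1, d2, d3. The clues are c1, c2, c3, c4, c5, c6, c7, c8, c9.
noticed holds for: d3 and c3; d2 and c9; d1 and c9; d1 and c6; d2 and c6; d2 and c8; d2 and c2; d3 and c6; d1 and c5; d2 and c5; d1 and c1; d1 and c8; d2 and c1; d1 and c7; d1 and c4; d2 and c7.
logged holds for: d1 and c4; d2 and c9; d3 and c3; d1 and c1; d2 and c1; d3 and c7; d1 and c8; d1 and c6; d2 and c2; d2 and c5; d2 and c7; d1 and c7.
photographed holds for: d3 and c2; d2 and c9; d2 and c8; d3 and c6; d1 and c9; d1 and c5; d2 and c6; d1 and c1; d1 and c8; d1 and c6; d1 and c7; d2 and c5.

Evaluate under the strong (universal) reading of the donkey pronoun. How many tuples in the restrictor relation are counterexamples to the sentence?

"it" takes "a clue" as antecedent — a donkey pronoun bound across the clause boundary.
Strong reading: for every (d,c) with noticed(d,c), logged(d,c) ∧ photographed(d,c).
Restrictor pairs: (d1,c1) ✓  (d1,c4) ✗  (d1,c5) ✗  (d1,c6) ✓  (d1,c7) ✓  (d1,c8) ✓  (d1,c9) ✗  (d2,c1) ✗  (d2,c2) ✗  (d2,c5) ✓  (d2,c6) ✗  (d2,c7) ✗  (d2,c8) ✗  (d2,c9) ✓  (d3,c3) ✗  (d3,c6) ✗
Counterexamples (restrictor pairs failing the scope): 10.

10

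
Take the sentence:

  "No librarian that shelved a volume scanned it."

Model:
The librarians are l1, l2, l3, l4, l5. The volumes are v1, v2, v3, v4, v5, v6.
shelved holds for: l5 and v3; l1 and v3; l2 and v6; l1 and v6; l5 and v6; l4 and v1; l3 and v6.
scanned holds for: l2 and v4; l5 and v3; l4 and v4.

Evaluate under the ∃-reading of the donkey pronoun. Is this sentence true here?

False

"it" takes "a volume" as antecedent — a donkey pronoun bound across the clause boundary.
Truth condition: for no (l,v) with shelved(l,v) does scanned(l,v) hold.
Restrictor pairs — does the scope hold? (l1,v3):fails  (l1,v6):fails  (l2,v6):fails  (l3,v6):fails  (l4,v1):fails  (l5,v3):holds  (l5,v6):fails
Scope holds for 1 pair(s), so the sentence is false.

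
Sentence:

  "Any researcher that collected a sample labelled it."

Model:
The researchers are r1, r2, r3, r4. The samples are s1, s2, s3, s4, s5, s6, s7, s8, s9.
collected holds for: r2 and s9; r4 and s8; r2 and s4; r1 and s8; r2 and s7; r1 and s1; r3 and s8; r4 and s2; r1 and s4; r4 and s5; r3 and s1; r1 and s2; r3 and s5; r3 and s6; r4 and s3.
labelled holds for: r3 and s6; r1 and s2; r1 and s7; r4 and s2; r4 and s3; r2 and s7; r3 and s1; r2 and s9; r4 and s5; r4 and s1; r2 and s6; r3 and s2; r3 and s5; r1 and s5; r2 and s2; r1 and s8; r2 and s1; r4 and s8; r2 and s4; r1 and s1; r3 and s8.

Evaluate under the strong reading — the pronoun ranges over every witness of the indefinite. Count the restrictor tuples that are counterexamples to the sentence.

1

"it" takes "a sample" as antecedent — a donkey pronoun bound across the clause boundary.
Strong reading: for every (r,s) with collected(r,s), labelled(r,s).
Restrictor pairs: (r1,s1) ✓  (r1,s2) ✓  (r1,s4) ✗  (r1,s8) ✓  (r2,s4) ✓  (r2,s7) ✓  (r2,s9) ✓  (r3,s1) ✓  (r3,s5) ✓  (r3,s6) ✓  (r3,s8) ✓  (r4,s2) ✓  (r4,s3) ✓  (r4,s5) ✓  (r4,s8) ✓
Counterexamples (restrictor pairs failing the scope): 1.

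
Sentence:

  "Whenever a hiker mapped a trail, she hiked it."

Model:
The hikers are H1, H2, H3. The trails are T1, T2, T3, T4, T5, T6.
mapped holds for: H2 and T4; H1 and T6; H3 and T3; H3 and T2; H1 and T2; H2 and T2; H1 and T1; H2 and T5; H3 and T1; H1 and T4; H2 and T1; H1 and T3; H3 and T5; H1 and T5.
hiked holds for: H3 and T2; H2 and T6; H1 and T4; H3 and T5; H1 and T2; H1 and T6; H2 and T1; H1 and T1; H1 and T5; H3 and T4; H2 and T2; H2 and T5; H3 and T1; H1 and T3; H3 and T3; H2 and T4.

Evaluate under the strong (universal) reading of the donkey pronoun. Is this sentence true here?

"it" takes "a trail" as antecedent — a donkey pronoun bound across the clause boundary.
Strong reading: for every (h,t) with mapped(h,t), hiked(h,t).
Restrictor pairs: (H1,T1) ✓  (H1,T2) ✓  (H1,T3) ✓  (H1,T4) ✓  (H1,T5) ✓  (H1,T6) ✓  (H2,T1) ✓  (H2,T2) ✓  (H2,T4) ✓  (H2,T5) ✓  (H3,T1) ✓  (H3,T2) ✓  (H3,T3) ✓  (H3,T5) ✓
Every restrictor pair satisfies the scope.

True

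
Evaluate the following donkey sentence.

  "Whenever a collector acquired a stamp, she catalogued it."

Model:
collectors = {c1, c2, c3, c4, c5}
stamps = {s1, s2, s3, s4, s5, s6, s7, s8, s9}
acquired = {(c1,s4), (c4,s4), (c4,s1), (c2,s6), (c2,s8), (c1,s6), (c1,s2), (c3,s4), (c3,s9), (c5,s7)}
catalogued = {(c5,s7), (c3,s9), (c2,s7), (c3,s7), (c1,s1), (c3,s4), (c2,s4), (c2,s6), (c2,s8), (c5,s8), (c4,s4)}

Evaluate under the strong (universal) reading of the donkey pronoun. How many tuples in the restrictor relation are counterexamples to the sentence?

4

"it" takes "a stamp" as antecedent — a donkey pronoun bound across the clause boundary.
Strong reading: for every (c,s) with acquired(c,s), catalogued(c,s).
Restrictor pairs: (c1,s2) ✗  (c1,s4) ✗  (c1,s6) ✗  (c2,s6) ✓  (c2,s8) ✓  (c3,s4) ✓  (c3,s9) ✓  (c4,s1) ✗  (c4,s4) ✓  (c5,s7) ✓
Counterexamples (restrictor pairs failing the scope): 4.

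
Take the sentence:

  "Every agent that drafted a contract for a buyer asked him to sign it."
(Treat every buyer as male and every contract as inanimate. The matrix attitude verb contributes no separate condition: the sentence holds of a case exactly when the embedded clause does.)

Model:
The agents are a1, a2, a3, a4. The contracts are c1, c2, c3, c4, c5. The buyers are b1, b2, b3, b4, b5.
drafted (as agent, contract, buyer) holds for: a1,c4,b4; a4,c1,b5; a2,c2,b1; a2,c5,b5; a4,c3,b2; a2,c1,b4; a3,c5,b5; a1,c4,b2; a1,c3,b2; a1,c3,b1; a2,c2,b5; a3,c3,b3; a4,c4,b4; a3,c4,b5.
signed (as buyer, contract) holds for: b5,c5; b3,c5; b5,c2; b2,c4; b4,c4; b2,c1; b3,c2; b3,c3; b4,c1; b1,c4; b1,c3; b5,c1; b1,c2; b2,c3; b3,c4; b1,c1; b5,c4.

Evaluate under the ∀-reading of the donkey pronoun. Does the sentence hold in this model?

True

"him" takes "a buyer" as antecedent and "it" takes "a contract"; both are donkey pronouns co-varying with the restrictor.
Strong reading: for every (a,c,b) with drafted(a,c,b), signed(b,c).
Restrictor triples: (a1,c3,b1)→signed(b1,c3) ✓  (a1,c3,b2)→signed(b2,c3) ✓  (a1,c4,b2)→signed(b2,c4) ✓  (a1,c4,b4)→signed(b4,c4) ✓  (a2,c1,b4)→signed(b4,c1) ✓  (a2,c2,b1)→signed(b1,c2) ✓  (a2,c2,b5)→signed(b5,c2) ✓  (a2,c5,b5)→signed(b5,c5) ✓  (a3,c3,b3)→signed(b3,c3) ✓  (a3,c4,b5)→signed(b5,c4) ✓  (a3,c5,b5)→signed(b5,c5) ✓  (a4,c1,b5)→signed(b5,c1) ✓  (a4,c3,b2)→signed(b2,c3) ✓  (a4,c4,b4)→signed(b4,c4) ✓
Every restrictor triple satisfies the scope.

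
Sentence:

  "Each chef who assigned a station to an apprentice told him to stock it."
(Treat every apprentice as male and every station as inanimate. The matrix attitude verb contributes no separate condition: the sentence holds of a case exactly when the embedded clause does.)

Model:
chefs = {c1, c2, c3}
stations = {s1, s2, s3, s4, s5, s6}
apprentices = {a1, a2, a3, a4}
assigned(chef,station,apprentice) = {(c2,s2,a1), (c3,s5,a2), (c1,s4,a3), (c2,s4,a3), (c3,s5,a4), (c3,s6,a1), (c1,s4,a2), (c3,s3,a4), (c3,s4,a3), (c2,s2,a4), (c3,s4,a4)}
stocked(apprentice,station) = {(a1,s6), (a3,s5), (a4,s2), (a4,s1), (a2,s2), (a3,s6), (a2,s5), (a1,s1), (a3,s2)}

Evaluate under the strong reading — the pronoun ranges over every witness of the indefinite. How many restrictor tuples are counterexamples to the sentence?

"him" takes "an apprentice" as antecedent and "it" takes "a station"; both are donkey pronouns co-varying with the restrictor.
Strong reading: for every (c,s,a) with assigned(c,s,a), stocked(a,s).
Restrictor triples: (c1,s4,a2)→stocked(a2,s4) ✗  (c1,s4,a3)→stocked(a3,s4) ✗  (c2,s2,a1)→stocked(a1,s2) ✗  (c2,s2,a4)→stocked(a4,s2) ✓  (c2,s4,a3)→stocked(a3,s4) ✗  (c3,s3,a4)→stocked(a4,s3) ✗  (c3,s4,a3)→stocked(a3,s4) ✗  (c3,s4,a4)→stocked(a4,s4) ✗  (c3,s5,a2)→stocked(a2,s5) ✓  (c3,s5,a4)→stocked(a4,s5) ✗  (c3,s6,a1)→stocked(a1,s6) ✓
Counterexamples (restrictor triples failing the scope): 8.

8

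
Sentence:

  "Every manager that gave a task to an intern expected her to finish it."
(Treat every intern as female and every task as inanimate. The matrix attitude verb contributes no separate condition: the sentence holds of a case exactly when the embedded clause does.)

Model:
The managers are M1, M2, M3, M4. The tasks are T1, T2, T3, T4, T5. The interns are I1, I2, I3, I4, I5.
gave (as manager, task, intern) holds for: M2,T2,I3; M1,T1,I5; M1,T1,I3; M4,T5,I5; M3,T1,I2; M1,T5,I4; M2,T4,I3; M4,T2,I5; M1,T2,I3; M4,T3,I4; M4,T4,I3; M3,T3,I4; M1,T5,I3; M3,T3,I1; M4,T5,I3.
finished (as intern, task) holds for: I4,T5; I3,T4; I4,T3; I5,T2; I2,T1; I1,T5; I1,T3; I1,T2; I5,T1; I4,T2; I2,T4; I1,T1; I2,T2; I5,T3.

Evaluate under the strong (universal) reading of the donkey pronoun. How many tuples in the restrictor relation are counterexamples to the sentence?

"her" takes "an intern" as antecedent and "it" takes "a task"; both are donkey pronouns co-varying with the restrictor.
Strong reading: for every (m,t,i) with gave(m,t,i), finished(i,t).
Restrictor triples: (M1,T1,I3)→finished(I3,T1) ✗  (M1,T1,I5)→finished(I5,T1) ✓  (M1,T2,I3)→finished(I3,T2) ✗  (M1,T5,I3)→finished(I3,T5) ✗  (M1,T5,I4)→finished(I4,T5) ✓  (M2,T2,I3)→finished(I3,T2) ✗  (M2,T4,I3)→finished(I3,T4) ✓  (M3,T1,I2)→finished(I2,T1) ✓  (M3,T3,I1)→finished(I1,T3) ✓  (M3,T3,I4)→finished(I4,T3) ✓  (M4,T2,I5)→finished(I5,T2) ✓  (M4,T3,I4)→finished(I4,T3) ✓  (M4,T4,I3)→finished(I3,T4) ✓  (M4,T5,I3)→finished(I3,T5) ✗  (M4,T5,I5)→finished(I5,T5) ✗
Counterexamples (restrictor triples failing the scope): 6.

6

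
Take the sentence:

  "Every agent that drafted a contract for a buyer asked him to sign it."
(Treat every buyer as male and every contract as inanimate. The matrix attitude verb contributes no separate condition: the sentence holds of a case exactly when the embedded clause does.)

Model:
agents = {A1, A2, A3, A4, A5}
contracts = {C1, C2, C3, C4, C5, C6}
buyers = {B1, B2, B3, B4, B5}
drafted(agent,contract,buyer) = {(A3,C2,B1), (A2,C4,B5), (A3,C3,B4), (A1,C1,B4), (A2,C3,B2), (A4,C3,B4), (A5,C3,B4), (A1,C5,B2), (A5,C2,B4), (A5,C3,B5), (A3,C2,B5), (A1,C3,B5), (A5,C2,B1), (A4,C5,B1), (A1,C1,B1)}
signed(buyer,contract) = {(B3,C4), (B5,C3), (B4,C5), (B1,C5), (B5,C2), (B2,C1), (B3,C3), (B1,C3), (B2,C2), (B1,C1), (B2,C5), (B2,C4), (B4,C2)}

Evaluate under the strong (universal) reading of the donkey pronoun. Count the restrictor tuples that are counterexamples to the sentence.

"him" takes "a buyer" as antecedent and "it" takes "a contract"; both are donkey pronouns co-varying with the restrictor.
Strong reading: for every (a,c,b) with drafted(a,c,b), signed(b,c).
Restrictor triples: (A1,C1,B1)→signed(B1,C1) ✓  (A1,C1,B4)→signed(B4,C1) ✗  (A1,C3,B5)→signed(B5,C3) ✓  (A1,C5,B2)→signed(B2,C5) ✓  (A2,C3,B2)→signed(B2,C3) ✗  (A2,C4,B5)→signed(B5,C4) ✗  (A3,C2,B1)→signed(B1,C2) ✗  (A3,C2,B5)→signed(B5,C2) ✓  (A3,C3,B4)→signed(B4,C3) ✗  (A4,C3,B4)→signed(B4,C3) ✗  (A4,C5,B1)→signed(B1,C5) ✓  (A5,C2,B1)→signed(B1,C2) ✗  (A5,C2,B4)→signed(B4,C2) ✓  (A5,C3,B4)→signed(B4,C3) ✗  (A5,C3,B5)→signed(B5,C3) ✓
Counterexamples (restrictor triples failing the scope): 8.

8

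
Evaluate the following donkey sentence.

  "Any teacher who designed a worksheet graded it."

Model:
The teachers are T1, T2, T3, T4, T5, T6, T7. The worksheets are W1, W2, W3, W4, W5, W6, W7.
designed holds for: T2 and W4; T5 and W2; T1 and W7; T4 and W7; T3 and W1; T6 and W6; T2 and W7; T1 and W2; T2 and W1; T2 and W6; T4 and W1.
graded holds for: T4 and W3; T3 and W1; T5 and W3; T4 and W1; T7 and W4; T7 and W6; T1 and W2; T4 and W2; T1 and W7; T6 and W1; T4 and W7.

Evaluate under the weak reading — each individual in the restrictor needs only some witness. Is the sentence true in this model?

False

"it" takes "a worksheet" as antecedent — a donkey pronoun bound across the clause boundary.
Weak reading: every teacher t with some designed-worksheet has at least one designed-worksheet w such that graded(t,w).
Per teacher: T1:✓  T2:✗  T3:✓  T4:✓  T5:✗  T6:✗
T2 has no witness among its designed-worksheets.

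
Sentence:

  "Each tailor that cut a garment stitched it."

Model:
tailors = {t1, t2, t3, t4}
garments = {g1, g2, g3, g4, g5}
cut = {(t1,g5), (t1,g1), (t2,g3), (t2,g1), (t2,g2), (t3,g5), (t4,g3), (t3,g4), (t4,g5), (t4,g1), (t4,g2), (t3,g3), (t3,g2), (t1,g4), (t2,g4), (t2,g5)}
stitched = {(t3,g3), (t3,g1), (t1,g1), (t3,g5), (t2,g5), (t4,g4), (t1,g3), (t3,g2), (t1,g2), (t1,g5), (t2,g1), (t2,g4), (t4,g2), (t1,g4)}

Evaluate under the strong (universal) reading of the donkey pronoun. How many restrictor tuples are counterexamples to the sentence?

"it" takes "a garment" as antecedent — a donkey pronoun bound across the clause boundary.
Strong reading: for every (t,g) with cut(t,g), stitched(t,g).
Restrictor pairs: (t1,g1) ✓  (t1,g4) ✓  (t1,g5) ✓  (t2,g1) ✓  (t2,g2) ✗  (t2,g3) ✗  (t2,g4) ✓  (t2,g5) ✓  (t3,g2) ✓  (t3,g3) ✓  (t3,g4) ✗  (t3,g5) ✓  (t4,g1) ✗  (t4,g2) ✓  (t4,g3) ✗  (t4,g5) ✗
Counterexamples (restrictor pairs failing the scope): 6.

6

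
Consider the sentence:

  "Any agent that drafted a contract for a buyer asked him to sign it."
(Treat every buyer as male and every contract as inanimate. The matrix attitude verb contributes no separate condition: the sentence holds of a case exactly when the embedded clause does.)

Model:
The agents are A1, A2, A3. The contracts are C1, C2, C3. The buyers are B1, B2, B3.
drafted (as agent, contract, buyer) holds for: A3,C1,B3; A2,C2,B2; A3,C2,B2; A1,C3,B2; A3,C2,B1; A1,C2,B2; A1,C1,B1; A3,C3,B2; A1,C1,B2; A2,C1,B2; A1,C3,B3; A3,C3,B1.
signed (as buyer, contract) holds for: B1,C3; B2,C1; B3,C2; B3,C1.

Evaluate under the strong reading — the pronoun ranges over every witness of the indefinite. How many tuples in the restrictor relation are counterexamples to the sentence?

8

"him" takes "a buyer" as antecedent and "it" takes "a contract"; both are donkey pronouns co-varying with the restrictor.
Strong reading: for every (a,c,b) with drafted(a,c,b), signed(b,c).
Restrictor triples: (A1,C1,B1)→signed(B1,C1) ✗  (A1,C1,B2)→signed(B2,C1) ✓  (A1,C2,B2)→signed(B2,C2) ✗  (A1,C3,B2)→signed(B2,C3) ✗  (A1,C3,B3)→signed(B3,C3) ✗  (A2,C1,B2)→signed(B2,C1) ✓  (A2,C2,B2)→signed(B2,C2) ✗  (A3,C1,B3)→signed(B3,C1) ✓  (A3,C2,B1)→signed(B1,C2) ✗  (A3,C2,B2)→signed(B2,C2) ✗  (A3,C3,B1)→signed(B1,C3) ✓  (A3,C3,B2)→signed(B2,C3) ✗
Counterexamples (restrictor triples failing the scope): 8.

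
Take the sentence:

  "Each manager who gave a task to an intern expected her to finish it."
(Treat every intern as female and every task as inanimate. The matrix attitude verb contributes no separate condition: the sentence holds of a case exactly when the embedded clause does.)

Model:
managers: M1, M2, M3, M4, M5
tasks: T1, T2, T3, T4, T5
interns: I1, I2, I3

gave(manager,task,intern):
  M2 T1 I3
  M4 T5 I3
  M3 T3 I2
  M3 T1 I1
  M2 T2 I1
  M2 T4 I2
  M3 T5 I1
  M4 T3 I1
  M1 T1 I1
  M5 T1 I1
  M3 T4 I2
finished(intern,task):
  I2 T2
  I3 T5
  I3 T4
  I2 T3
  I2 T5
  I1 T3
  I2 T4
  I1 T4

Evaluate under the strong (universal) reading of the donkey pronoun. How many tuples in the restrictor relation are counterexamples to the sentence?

"her" takes "an intern" as antecedent and "it" takes "a task"; both are donkey pronouns co-varying with the restrictor.
Strong reading: for every (m,t,i) with gave(m,t,i), finished(i,t).
Restrictor triples: (M1,T1,I1)→finished(I1,T1) ✗  (M2,T1,I3)→finished(I3,T1) ✗  (M2,T2,I1)→finished(I1,T2) ✗  (M2,T4,I2)→finished(I2,T4) ✓  (M3,T1,I1)→finished(I1,T1) ✗  (M3,T3,I2)→finished(I2,T3) ✓  (M3,T4,I2)→finished(I2,T4) ✓  (M3,T5,I1)→finished(I1,T5) ✗  (M4,T3,I1)→finished(I1,T3) ✓  (M4,T5,I3)→finished(I3,T5) ✓  (M5,T1,I1)→finished(I1,T1) ✗
Counterexamples (restrictor triples failing the scope): 6.

6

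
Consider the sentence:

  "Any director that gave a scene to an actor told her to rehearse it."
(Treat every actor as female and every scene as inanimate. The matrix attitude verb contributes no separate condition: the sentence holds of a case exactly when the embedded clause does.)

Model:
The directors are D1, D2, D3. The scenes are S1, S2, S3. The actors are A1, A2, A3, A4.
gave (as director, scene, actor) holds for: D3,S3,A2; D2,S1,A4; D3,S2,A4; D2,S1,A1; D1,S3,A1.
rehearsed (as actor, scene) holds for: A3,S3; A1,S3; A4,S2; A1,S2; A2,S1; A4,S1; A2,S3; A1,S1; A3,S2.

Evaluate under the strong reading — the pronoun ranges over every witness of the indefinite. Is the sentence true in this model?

"her" takes "an actor" as antecedent and "it" takes "a scene"; both are donkey pronouns co-varying with the restrictor.
Strong reading: for every (d,s,a) with gave(d,s,a), rehearsed(a,s).
Restrictor triples: (D1,S3,A1)→rehearsed(A1,S3) ✓  (D2,S1,A1)→rehearsed(A1,S1) ✓  (D2,S1,A4)→rehearsed(A4,S1) ✓  (D3,S2,A4)→rehearsed(A4,S2) ✓  (D3,S3,A2)→rehearsed(A2,S3) ✓
Every restrictor triple satisfies the scope.

True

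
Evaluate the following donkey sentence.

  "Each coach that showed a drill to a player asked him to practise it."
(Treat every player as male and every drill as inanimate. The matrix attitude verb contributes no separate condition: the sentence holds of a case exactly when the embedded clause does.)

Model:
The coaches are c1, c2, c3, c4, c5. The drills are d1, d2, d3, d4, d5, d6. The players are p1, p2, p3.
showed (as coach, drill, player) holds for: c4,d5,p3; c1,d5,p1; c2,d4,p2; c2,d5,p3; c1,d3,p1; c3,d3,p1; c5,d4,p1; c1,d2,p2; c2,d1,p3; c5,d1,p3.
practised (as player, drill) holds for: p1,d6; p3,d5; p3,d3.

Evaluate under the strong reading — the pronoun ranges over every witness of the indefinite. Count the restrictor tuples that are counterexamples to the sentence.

8

"him" takes "a player" as antecedent and "it" takes "a drill"; both are donkey pronouns co-varying with the restrictor.
Strong reading: for every (c,d,p) with showed(c,d,p), practised(p,d).
Restrictor triples: (c1,d2,p2)→practised(p2,d2) ✗  (c1,d3,p1)→practised(p1,d3) ✗  (c1,d5,p1)→practised(p1,d5) ✗  (c2,d1,p3)→practised(p3,d1) ✗  (c2,d4,p2)→practised(p2,d4) ✗  (c2,d5,p3)→practised(p3,d5) ✓  (c3,d3,p1)→practised(p1,d3) ✗  (c4,d5,p3)→practised(p3,d5) ✓  (c5,d1,p3)→practised(p3,d1) ✗  (c5,d4,p1)→practised(p1,d4) ✗
Counterexamples (restrictor triples failing the scope): 8.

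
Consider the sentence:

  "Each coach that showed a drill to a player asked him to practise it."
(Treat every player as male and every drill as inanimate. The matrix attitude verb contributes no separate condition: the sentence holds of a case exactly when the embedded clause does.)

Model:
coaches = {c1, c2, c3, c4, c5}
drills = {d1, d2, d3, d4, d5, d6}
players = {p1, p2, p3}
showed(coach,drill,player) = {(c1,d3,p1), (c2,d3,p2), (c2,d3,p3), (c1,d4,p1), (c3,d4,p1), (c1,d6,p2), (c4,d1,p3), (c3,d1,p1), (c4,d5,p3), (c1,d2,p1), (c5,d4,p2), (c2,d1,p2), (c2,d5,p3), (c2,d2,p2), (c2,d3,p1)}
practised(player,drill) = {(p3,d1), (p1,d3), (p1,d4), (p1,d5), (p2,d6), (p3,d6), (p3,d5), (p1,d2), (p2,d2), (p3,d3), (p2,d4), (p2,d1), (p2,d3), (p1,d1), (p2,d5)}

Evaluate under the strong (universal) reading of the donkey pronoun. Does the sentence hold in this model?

"him" takes "a player" as antecedent and "it" takes "a drill"; both are donkey pronouns co-varying with the restrictor.
Strong reading: for every (c,d,p) with showed(c,d,p), practised(p,d).
Restrictor triples: (c1,d2,p1)→practised(p1,d2) ✓  (c1,d3,p1)→practised(p1,d3) ✓  (c1,d4,p1)→practised(p1,d4) ✓  (c1,d6,p2)→practised(p2,d6) ✓  (c2,d1,p2)→practised(p2,d1) ✓  (c2,d2,p2)→practised(p2,d2) ✓  (c2,d3,p1)→practised(p1,d3) ✓  (c2,d3,p2)→practised(p2,d3) ✓  (c2,d3,p3)→practised(p3,d3) ✓  (c2,d5,p3)→practised(p3,d5) ✓  (c3,d1,p1)→practised(p1,d1) ✓  (c3,d4,p1)→practised(p1,d4) ✓  (c4,d1,p3)→practised(p3,d1) ✓  (c4,d5,p3)→practised(p3,d5) ✓  (c5,d4,p2)→practised(p2,d4) ✓
Every restrictor triple satisfies the scope.

True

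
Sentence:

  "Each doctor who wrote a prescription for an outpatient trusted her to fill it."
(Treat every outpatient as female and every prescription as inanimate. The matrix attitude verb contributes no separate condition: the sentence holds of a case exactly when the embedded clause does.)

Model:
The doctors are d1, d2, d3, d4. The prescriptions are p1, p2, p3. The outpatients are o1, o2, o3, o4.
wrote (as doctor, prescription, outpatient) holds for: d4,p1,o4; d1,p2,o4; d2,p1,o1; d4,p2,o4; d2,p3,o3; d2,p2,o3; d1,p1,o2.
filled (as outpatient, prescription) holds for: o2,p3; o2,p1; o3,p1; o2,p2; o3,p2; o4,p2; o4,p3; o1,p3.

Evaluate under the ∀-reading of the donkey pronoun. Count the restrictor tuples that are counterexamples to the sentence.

"her" takes "an outpatient" as antecedent and "it" takes "a prescription"; both are donkey pronouns co-varying with the restrictor.
Strong reading: for every (d,p,o) with wrote(d,p,o), filled(o,p).
Restrictor triples: (d1,p1,o2)→filled(o2,p1) ✓  (d1,p2,o4)→filled(o4,p2) ✓  (d2,p1,o1)→filled(o1,p1) ✗  (d2,p2,o3)→filled(o3,p2) ✓  (d2,p3,o3)→filled(o3,p3) ✗  (d4,p1,o4)→filled(o4,p1) ✗  (d4,p2,o4)→filled(o4,p2) ✓
Counterexamples (restrictor triples failing the scope): 3.

3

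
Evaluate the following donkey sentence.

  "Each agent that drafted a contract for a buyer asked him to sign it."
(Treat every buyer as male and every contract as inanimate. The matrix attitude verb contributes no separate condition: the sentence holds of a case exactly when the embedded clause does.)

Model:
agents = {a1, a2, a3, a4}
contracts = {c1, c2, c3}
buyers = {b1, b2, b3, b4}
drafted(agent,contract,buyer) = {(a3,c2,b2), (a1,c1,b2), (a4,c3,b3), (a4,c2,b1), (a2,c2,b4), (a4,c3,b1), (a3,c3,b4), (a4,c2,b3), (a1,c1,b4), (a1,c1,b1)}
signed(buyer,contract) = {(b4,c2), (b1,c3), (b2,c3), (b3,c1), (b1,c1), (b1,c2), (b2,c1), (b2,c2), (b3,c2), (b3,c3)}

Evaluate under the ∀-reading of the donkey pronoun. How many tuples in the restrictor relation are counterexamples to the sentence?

2

"him" takes "a buyer" as antecedent and "it" takes "a contract"; both are donkey pronouns co-varying with the restrictor.
Strong reading: for every (a,c,b) with drafted(a,c,b), signed(b,c).
Restrictor triples: (a1,c1,b1)→signed(b1,c1) ✓  (a1,c1,b2)→signed(b2,c1) ✓  (a1,c1,b4)→signed(b4,c1) ✗  (a2,c2,b4)→signed(b4,c2) ✓  (a3,c2,b2)→signed(b2,c2) ✓  (a3,c3,b4)→signed(b4,c3) ✗  (a4,c2,b1)→signed(b1,c2) ✓  (a4,c2,b3)→signed(b3,c2) ✓  (a4,c3,b1)→signed(b1,c3) ✓  (a4,c3,b3)→signed(b3,c3) ✓
Counterexamples (restrictor triples failing the scope): 2.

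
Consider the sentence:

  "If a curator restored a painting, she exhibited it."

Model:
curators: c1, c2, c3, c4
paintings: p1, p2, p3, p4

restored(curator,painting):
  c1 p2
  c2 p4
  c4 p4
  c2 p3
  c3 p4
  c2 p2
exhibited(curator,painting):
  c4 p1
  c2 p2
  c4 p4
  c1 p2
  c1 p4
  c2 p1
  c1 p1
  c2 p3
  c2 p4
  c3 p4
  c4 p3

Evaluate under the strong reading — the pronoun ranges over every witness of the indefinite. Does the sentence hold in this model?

True

"it" takes "a painting" as antecedent — a donkey pronoun bound across the clause boundary.
Strong reading: for every (c,p) with restored(c,p), exhibited(c,p).
Restrictor pairs: (c1,p2) ✓  (c2,p2) ✓  (c2,p3) ✓  (c2,p4) ✓  (c3,p4) ✓  (c4,p4) ✓
Every restrictor pair satisfies the scope.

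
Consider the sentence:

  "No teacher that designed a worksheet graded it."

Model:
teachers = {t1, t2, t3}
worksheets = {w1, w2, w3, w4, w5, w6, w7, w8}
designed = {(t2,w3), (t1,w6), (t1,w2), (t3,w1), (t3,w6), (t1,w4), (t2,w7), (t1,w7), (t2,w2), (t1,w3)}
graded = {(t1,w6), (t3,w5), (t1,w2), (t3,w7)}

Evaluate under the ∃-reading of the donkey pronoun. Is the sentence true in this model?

"it" takes "a worksheet" as antecedent — a donkey pronoun bound across the clause boundary.
Truth condition: for no (t,w) with designed(t,w) does graded(t,w) hold.
Restrictor pairs — does the scope hold? (t1,w2):holds  (t1,w3):fails  (t1,w4):fails  (t1,w6):holds  (t1,w7):fails  (t2,w2):fails  (t2,w3):fails  (t2,w7):fails  (t3,w1):fails  (t3,w6):fails
Scope holds for 2 pair(s), so the sentence is false.

False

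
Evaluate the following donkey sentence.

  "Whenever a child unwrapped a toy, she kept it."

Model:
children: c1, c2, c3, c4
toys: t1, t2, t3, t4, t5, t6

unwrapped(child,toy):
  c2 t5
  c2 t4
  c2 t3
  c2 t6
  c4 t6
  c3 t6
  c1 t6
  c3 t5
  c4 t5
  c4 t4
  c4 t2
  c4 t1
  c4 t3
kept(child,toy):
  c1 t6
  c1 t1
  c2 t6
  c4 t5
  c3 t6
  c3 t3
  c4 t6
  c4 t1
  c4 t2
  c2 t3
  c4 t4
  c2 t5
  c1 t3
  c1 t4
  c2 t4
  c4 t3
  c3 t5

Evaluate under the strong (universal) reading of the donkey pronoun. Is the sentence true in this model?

"it" takes "a toy" as antecedent — a donkey pronoun bound across the clause boundary.
Strong reading: for every (c,t) with unwrapped(c,t), kept(c,t).
Restrictor pairs: (c1,t6) ✓  (c2,t3) ✓  (c2,t4) ✓  (c2,t5) ✓  (c2,t6) ✓  (c3,t5) ✓  (c3,t6) ✓  (c4,t1) ✓  (c4,t2) ✓  (c4,t3) ✓  (c4,t4) ✓  (c4,t5) ✓  (c4,t6) ✓
Every restrictor pair satisfies the scope.

True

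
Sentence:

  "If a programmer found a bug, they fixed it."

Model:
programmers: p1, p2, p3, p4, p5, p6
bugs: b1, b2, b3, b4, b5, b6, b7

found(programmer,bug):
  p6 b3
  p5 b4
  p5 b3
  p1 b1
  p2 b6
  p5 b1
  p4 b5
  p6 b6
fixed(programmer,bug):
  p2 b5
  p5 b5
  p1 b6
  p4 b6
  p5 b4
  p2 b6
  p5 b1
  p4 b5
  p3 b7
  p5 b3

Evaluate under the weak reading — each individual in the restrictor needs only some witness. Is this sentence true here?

False

"it" takes "a bug" as antecedent — a donkey pronoun bound across the clause boundary.
Weak reading: every programmer p with some found-bug has at least one found-bug b such that fixed(p,b).
Per programmer: p1:✗  p2:✓  p4:✓  p5:✓  p6:✗
p1 has no witness among its found-bugs.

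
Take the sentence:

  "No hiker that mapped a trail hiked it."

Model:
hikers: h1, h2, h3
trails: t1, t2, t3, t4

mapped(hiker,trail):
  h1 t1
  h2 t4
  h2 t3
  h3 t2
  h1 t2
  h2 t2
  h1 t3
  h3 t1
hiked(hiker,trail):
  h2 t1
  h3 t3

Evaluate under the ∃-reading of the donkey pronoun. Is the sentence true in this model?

"it" takes "a trail" as antecedent — a donkey pronoun bound across the clause boundary.
Truth condition: for no (h,t) with mapped(h,t) does hiked(h,t) hold.
Restrictor pairs — does the scope hold? (h1,t1):fails  (h1,t2):fails  (h1,t3):fails  (h2,t2):fails  (h2,t3):fails  (h2,t4):fails  (h3,t1):fails  (h3,t2):fails
Scope holds for no restrictor pair, so the sentence is true.

True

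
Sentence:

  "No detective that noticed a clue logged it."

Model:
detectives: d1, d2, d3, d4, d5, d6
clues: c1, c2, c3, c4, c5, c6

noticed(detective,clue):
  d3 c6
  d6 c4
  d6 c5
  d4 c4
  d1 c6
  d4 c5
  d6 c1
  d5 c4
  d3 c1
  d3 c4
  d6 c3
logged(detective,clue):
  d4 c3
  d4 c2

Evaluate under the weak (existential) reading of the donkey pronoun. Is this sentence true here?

True

"it" takes "a clue" as antecedent — a donkey pronoun bound across the clause boundary.
Truth condition: for no (d,c) with noticed(d,c) does logged(d,c) hold.
Restrictor pairs — does the scope hold? (d1,c6):fails  (d3,c1):fails  (d3,c4):fails  (d3,c6):fails  (d4,c4):fails  (d4,c5):fails  (d5,c4):fails  (d6,c1):fails  (d6,c3):fails  (d6,c4):fails  (d6,c5):fails
Scope holds for no restrictor pair, so the sentence is true.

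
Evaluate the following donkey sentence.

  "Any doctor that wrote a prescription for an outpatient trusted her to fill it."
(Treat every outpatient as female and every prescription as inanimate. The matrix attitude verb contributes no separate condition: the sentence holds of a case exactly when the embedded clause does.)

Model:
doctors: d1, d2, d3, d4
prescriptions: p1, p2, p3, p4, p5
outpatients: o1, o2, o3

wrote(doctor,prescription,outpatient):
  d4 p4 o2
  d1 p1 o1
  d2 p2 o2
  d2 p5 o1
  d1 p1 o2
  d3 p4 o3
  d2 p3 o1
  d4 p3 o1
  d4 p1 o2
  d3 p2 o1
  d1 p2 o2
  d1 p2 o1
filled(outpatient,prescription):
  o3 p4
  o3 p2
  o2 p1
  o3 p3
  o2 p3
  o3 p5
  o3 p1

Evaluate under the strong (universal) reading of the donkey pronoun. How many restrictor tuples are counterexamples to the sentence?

9

"her" takes "an outpatient" as antecedent and "it" takes "a prescription"; both are donkey pronouns co-varying with the restrictor.
Strong reading: for every (d,p,o) with wrote(d,p,o), filled(o,p).
Restrictor triples: (d1,p1,o1)→filled(o1,p1) ✗  (d1,p1,o2)→filled(o2,p1) ✓  (d1,p2,o1)→filled(o1,p2) ✗  (d1,p2,o2)→filled(o2,p2) ✗  (d2,p2,o2)→filled(o2,p2) ✗  (d2,p3,o1)→filled(o1,p3) ✗  (d2,p5,o1)→filled(o1,p5) ✗  (d3,p2,o1)→filled(o1,p2) ✗  (d3,p4,o3)→filled(o3,p4) ✓  (d4,p1,o2)→filled(o2,p1) ✓  (d4,p3,o1)→filled(o1,p3) ✗  (d4,p4,o2)→filled(o2,p4) ✗
Counterexamples (restrictor triples failing the scope): 9.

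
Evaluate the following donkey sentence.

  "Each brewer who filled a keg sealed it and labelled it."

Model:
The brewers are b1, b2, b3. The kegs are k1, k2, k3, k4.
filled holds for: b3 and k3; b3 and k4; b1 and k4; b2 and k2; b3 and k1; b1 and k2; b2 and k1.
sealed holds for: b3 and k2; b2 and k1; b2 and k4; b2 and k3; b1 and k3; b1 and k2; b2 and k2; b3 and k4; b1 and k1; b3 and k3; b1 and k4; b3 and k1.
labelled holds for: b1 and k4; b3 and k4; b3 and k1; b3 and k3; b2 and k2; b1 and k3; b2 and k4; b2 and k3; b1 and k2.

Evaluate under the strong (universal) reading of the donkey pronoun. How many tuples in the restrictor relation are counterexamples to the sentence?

1

"it" takes "a keg" as antecedent — a donkey pronoun bound across the clause boundary.
Strong reading: for every (b,k) with filled(b,k), sealed(b,k) ∧ labelled(b,k).
Restrictor pairs: (b1,k2) ✓  (b1,k4) ✓  (b2,k1) ✗  (b2,k2) ✓  (b3,k1) ✓  (b3,k3) ✓  (b3,k4) ✓
Counterexamples (restrictor pairs failing the scope): 1.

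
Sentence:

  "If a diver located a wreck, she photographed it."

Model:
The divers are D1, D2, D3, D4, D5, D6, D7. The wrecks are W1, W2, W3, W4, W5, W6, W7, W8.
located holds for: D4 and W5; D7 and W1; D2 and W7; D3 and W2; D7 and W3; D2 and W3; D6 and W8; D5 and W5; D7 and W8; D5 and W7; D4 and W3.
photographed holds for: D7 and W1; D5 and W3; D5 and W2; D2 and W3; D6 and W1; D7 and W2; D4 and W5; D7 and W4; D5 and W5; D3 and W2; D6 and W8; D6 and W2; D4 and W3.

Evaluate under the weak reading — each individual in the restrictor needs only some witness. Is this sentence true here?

"it" takes "a wreck" as antecedent — a donkey pronoun bound across the clause boundary.
Weak reading: every diver d with some located-wreck has at least one located-wreck w such that photographed(d,w).
Per diver: D2:✓  D3:✓  D4:✓  D5:✓  D6:✓  D7:✓
Every diver in the restrictor has a witness.

True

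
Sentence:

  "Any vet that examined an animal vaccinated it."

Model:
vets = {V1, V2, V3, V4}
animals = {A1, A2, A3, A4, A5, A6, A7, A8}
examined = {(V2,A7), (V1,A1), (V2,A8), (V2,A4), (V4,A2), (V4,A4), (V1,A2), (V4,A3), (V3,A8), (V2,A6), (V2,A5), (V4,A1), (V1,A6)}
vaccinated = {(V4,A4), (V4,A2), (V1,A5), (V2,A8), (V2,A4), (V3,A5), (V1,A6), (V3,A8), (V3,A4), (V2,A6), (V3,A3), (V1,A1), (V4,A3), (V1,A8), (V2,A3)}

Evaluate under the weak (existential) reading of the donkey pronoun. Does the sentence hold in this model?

"it" takes "an animal" as antecedent — a donkey pronoun bound across the clause boundary.
Weak reading: every vet v with some examined-animal has at least one examined-animal a such that vaccinated(v,a).
Per vet: V1:✓  V2:✓  V3:✓  V4:✓
Every vet in the restrictor has a witness.

True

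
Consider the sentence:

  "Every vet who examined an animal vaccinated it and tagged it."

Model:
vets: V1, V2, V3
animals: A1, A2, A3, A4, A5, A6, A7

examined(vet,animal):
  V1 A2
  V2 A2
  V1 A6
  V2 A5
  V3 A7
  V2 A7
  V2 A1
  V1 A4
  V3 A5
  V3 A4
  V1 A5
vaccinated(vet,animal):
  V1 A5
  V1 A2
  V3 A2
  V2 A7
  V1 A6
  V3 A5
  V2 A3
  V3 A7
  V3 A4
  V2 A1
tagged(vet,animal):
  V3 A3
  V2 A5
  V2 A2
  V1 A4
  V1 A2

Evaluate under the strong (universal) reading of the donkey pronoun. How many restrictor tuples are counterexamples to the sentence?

10

"it" takes "an animal" as antecedent — a donkey pronoun bound across the clause boundary.
Strong reading: for every (v,a) with examined(v,a), vaccinated(v,a) ∧ tagged(v,a).
Restrictor pairs: (V1,A2) ✓  (V1,A4) ✗  (V1,A5) ✗  (V1,A6) ✗  (V2,A1) ✗  (V2,A2) ✗  (V2,A5) ✗  (V2,A7) ✗  (V3,A4) ✗  (V3,A5) ✗  (V3,A7) ✗
Counterexamples (restrictor pairs failing the scope): 10.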